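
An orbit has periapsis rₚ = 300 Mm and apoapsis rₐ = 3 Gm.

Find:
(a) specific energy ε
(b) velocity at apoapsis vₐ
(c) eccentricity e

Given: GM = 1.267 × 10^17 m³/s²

Convert to SI: rₚ = 300 Mm = 3e+08 m; rₐ = 3 Gm = 3e+09 m.
(a) With a = (rₚ + rₐ)/2 = 1.65e+09 m, ε = −GM/(2a) = −1.267e+17/(2 · 1.65e+09) J/kg ≈ -3.839e+07 J/kg
(b) With a = (rₚ + rₐ)/2 = 1.65e+09 m, vₐ = √(GM (2/rₐ − 1/a)) = √(1.267e+17 · (2/3e+09 − 1/1.65e+09)) m/s ≈ 2771 m/s
(c) e = (rₐ − rₚ)/(rₐ + rₚ) = (3e+09 − 3e+08)/(3e+09 + 3e+08) ≈ 0.8182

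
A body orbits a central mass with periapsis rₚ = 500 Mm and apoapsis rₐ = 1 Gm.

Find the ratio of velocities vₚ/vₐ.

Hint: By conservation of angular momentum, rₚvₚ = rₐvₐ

Convert to SI: rₚ = 500 Mm = 5e+08 m; rₐ = 1 Gm = 1e+09 m.
Conservation of angular momentum gives rₚvₚ = rₐvₐ, so vₚ/vₐ = rₐ/rₚ.
vₚ/vₐ = 1e+09 / 5e+08 ≈ 2.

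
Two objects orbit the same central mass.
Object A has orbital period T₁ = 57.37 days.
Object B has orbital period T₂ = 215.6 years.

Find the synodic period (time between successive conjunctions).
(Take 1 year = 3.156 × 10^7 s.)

Convert to SI: T₁ = 57.37 days = 4.95677e+06 s; T₂ = 215.6 years = 6.80434e+09 s.
T_syn = |T₁ · T₂ / (T₁ − T₂)|.
T_syn = |4.95677e+06 · 6.80434e+09 / (4.95677e+06 − 6.80434e+09)| s ≈ 4.96e+06 s = 57.41 days.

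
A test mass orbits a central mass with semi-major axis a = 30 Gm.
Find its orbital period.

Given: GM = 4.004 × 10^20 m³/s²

Convert to SI: a = 30 Gm = 3e+10 m.
Kepler's third law: T = 2π √(a³ / GM).
Substituting a = 3e+10 m and GM = 4.004e+20 m³/s²:
T = 2π √((3e+10)³ / 4.004e+20) s
T ≈ 1.632e+06 s = 18.88 days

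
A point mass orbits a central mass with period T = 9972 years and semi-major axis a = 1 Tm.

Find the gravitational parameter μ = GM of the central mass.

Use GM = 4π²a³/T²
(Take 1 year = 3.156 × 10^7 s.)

Convert to SI: T = 9972 years = 3.14716e+11 s; a = 1 Tm = 1e+12 m.
GM = 4π² · a³ / T².
GM = 4π² · (1e+12)³ / (3.14716e+11)² m³/s² ≈ 3.986e+14 m³/s² = 3.986 × 10^14 m³/s².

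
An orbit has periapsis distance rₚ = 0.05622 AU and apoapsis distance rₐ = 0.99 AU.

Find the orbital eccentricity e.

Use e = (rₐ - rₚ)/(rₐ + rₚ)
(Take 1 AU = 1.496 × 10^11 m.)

Convert to SI: rₚ = 0.05622 AU = 8.41051e+09 m; rₐ = 0.99 AU = 1.48104e+11 m.
e = (rₐ − rₚ) / (rₐ + rₚ).
e = (1.48104e+11 − 8.41051e+09) / (1.48104e+11 + 8.41051e+09) = 1.39693e+11 / 1.56515e+11 ≈ 0.8925.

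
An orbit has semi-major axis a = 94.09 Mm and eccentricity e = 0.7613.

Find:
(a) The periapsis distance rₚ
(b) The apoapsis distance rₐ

Convert to SI: a = 94.09 Mm = 9.409e+07 m.
(a) rₚ = a(1 − e) = 9.409e+07 · (1 − 0.7613) = 9.409e+07 · 0.2387 ≈ 2.246e+07 m = 22.46 Mm.
(b) rₐ = a(1 + e) = 9.409e+07 · (1 + 0.7613) = 9.409e+07 · 1.7613 ≈ 1.657e+08 m = 165.7 Mm.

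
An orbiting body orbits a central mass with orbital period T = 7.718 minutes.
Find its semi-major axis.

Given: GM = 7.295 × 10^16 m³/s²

Convert to SI: T = 7.718 minutes = 463.08 s.
Invert Kepler's third law: a = (GM · T² / (4π²))^(1/3).
Substituting T = 463.08 s and GM = 7.295e+16 m³/s²:
a = (7.295e+16 · (463.08)² / (4π²))^(1/3) m
a ≈ 7.345e+06 m = 7.345 Mm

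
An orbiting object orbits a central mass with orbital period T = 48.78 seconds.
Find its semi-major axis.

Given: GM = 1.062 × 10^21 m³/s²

Invert Kepler's third law: a = (GM · T² / (4π²))^(1/3).
Substituting T = 48.78 s and GM = 1.062e+21 m³/s²:
a = (1.062e+21 · (48.78)² / (4π²))^(1/3) m
a ≈ 4e+07 m = 40 Mm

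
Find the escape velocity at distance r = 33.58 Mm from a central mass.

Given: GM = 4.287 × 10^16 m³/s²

Convert to SI: r = 33.58 Mm = 3.358e+07 m.
Escape velocity comes from setting total energy to zero: ½v² − GM/r = 0 ⇒ v_esc = √(2GM / r).
v_esc = √(2 · 4.287e+16 / 3.358e+07) m/s ≈ 5.053e+04 m/s = 50.53 km/s.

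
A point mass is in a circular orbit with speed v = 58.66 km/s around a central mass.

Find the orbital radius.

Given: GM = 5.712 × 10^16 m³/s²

Convert to SI: v = 58.66 km/s = 58660 m/s.
For a circular orbit, v² = GM / r, so r = GM / v².
r = 5.712e+16 / (58660)² m ≈ 1.66e+07 m = 16.6 Mm.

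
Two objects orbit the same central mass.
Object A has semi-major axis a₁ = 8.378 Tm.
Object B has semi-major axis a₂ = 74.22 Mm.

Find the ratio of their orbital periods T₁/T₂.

Convert to SI: a₁ = 8.378 Tm = 8.378e+12 m; a₂ = 74.22 Mm = 7.422e+07 m.
From Kepler's third law, (T₁/T₂)² = (a₁/a₂)³, so T₁/T₂ = (a₁/a₂)^(3/2).
a₁/a₂ = 8.378e+12 / 7.422e+07 = 112881.
T₁/T₂ = (112881)^(3/2) ≈ 3.793e+07.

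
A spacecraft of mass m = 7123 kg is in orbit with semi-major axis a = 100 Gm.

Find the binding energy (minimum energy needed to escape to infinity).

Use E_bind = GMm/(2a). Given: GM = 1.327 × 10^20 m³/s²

Convert to SI: a = 100 Gm = 1e+11 m.
Total orbital energy is E = −GMm/(2a); binding energy is E_bind = −E = GMm/(2a).
E_bind = 1.327e+20 · 7123 / (2 · 1e+11) J ≈ 4.726e+12 J = 4.726 TJ.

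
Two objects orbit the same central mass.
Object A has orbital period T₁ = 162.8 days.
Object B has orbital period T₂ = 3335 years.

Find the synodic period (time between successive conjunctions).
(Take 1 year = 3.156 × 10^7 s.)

Convert to SI: T₁ = 162.8 days = 1.40659e+07 s; T₂ = 3335 years = 1.05253e+11 s.
T_syn = |T₁ · T₂ / (T₁ − T₂)|.
T_syn = |1.40659e+07 · 1.05253e+11 / (1.40659e+07 − 1.05253e+11)| s ≈ 1.407e+07 s = 162.8 days.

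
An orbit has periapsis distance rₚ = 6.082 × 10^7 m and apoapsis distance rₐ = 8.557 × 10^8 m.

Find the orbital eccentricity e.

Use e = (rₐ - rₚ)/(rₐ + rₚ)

e = (rₐ − rₚ) / (rₐ + rₚ).
e = (8.557e+08 − 6.082e+07) / (8.557e+08 + 6.082e+07) = 7.9488e+08 / 9.1652e+08 ≈ 0.8673.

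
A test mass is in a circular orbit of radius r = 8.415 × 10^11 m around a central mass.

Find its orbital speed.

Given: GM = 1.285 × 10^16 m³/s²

For a circular orbit, gravity supplies the centripetal force, so v = √(GM / r).
v = √(1.285e+16 / 8.415e+11) m/s ≈ 123.6 m/s = 123.6 m/s.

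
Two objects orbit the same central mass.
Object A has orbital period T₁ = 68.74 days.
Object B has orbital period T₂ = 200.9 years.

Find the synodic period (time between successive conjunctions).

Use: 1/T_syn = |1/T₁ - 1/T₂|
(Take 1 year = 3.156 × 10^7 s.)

Convert to SI: T₁ = 68.74 days = 5.93914e+06 s; T₂ = 200.9 years = 6.3404e+09 s.
T_syn = |T₁ · T₂ / (T₁ − T₂)|.
T_syn = |5.93914e+06 · 6.3404e+09 / (5.93914e+06 − 6.3404e+09)| s ≈ 5.945e+06 s = 68.8 days.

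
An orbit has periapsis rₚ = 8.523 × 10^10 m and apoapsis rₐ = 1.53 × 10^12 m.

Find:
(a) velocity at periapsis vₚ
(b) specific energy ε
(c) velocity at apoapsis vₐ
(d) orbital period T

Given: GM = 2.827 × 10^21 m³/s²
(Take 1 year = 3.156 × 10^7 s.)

(a) With a = (rₚ + rₐ)/2 = 8.07615e+11 m, vₚ = √(GM (2/rₚ − 1/a)) = √(2.827e+21 · (2/8.523e+10 − 1/8.07615e+11)) m/s ≈ 2.507e+05 m/s
(b) With a = (rₚ + rₐ)/2 = 8.07615e+11 m, ε = −GM/(2a) = −2.827e+21/(2 · 8.07615e+11) J/kg ≈ -1.75e+09 J/kg
(c) With a = (rₚ + rₐ)/2 = 8.07615e+11 m, vₐ = √(GM (2/rₐ − 1/a)) = √(2.827e+21 · (2/1.53e+12 − 1/8.07615e+11)) m/s ≈ 1.396e+04 m/s
(d) With a = (rₚ + rₐ)/2 = 8.07615e+11 m, T = 2π √(a³/GM) = 2π √((8.07615e+11)³/2.827e+21) s ≈ 8.577e+07 s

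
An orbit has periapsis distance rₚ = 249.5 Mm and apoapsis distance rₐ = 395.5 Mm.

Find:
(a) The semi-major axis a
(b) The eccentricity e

Convert to SI: rₚ = 249.5 Mm = 2.495e+08 m; rₐ = 395.5 Mm = 3.955e+08 m.
(a) a = (rₚ + rₐ) / 2 = (2.495e+08 + 3.955e+08) / 2 ≈ 3.225e+08 m = 322.5 Mm.
(b) e = (rₐ − rₚ) / (rₐ + rₚ) = (3.955e+08 − 2.495e+08) / (3.955e+08 + 2.495e+08) ≈ 0.2264.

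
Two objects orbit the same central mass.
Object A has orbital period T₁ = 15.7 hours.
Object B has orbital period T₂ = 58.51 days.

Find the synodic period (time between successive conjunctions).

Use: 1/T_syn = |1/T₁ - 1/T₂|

Convert to SI: T₁ = 15.7 hours = 56520 s; T₂ = 58.51 days = 5.05526e+06 s.
T_syn = |T₁ · T₂ / (T₁ − T₂)|.
T_syn = |56520 · 5.05526e+06 / (56520 − 5.05526e+06)| s ≈ 5.716e+04 s = 15.88 hours.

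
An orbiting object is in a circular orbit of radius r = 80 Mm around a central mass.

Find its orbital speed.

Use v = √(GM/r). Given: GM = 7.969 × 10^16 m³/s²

Convert to SI: r = 80 Mm = 8e+07 m.
For a circular orbit, gravity supplies the centripetal force, so v = √(GM / r).
v = √(7.969e+16 / 8e+07) m/s ≈ 3.156e+04 m/s = 31.56 km/s.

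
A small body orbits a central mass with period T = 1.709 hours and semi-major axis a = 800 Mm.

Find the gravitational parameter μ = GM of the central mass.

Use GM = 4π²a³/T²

Convert to SI: T = 1.709 hours = 6152.4 s; a = 800 Mm = 8e+08 m.
GM = 4π² · a³ / T².
GM = 4π² · (8e+08)³ / (6152.4)² m³/s² ≈ 5.34e+20 m³/s² = 5.34 × 10^20 m³/s².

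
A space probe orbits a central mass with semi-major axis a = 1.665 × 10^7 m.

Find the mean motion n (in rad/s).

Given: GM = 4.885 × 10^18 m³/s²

n = √(GM / a³).
n = √(4.885e+18 / (1.665e+07)³) rad/s ≈ 0.03253 rad/s.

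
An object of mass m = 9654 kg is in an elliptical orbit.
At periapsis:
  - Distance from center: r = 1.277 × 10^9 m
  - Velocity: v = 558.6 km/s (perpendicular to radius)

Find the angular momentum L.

Convert to SI: v = 558.6 km/s = 558600 m/s.
Since v is perpendicular to r, L = m · v · r.
L = 9654 · 558600 · 1.277e+09 kg·m²/s ≈ 6.887e+18 kg·m²/s.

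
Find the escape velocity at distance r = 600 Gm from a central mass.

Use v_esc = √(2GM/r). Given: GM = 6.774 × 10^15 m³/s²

Convert to SI: r = 600 Gm = 6e+11 m.
Escape velocity comes from setting total energy to zero: ½v² − GM/r = 0 ⇒ v_esc = √(2GM / r).
v_esc = √(2 · 6.774e+15 / 6e+11) m/s ≈ 150.3 m/s = 150.3 m/s.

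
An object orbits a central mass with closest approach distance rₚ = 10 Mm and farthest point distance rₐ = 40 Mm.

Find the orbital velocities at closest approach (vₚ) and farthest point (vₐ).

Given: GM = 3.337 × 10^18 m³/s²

Convert to SI: rₚ = 10 Mm = 1e+07 m; rₐ = 40 Mm = 4e+07 m.
Use the vis-viva equation v² = GM(2/r − 1/a) with a = (rₚ + rₐ)/2 = (1e+07 + 4e+07)/2 = 2.5e+07 m.
vₚ = √(GM · (2/rₚ − 1/a)) = √(3.337e+18 · (2/1e+07 − 1/2.5e+07)) m/s ≈ 7.307e+05 m/s = 730.7 km/s.
vₐ = √(GM · (2/rₐ − 1/a)) = √(3.337e+18 · (2/4e+07 − 1/2.5e+07)) m/s ≈ 1.827e+05 m/s = 182.7 km/s.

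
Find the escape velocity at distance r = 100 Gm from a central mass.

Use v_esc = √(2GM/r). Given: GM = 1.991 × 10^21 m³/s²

Convert to SI: r = 100 Gm = 1e+11 m.
Escape velocity comes from setting total energy to zero: ½v² − GM/r = 0 ⇒ v_esc = √(2GM / r).
v_esc = √(2 · 1.991e+21 / 1e+11) m/s ≈ 1.995e+05 m/s = 199.5 km/s.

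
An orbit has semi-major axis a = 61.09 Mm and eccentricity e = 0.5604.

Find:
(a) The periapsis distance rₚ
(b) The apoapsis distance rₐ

Convert to SI: a = 61.09 Mm = 6.109e+07 m.
(a) rₚ = a(1 − e) = 6.109e+07 · (1 − 0.5604) = 6.109e+07 · 0.4396 ≈ 2.686e+07 m = 26.86 Mm.
(b) rₐ = a(1 + e) = 6.109e+07 · (1 + 0.5604) = 6.109e+07 · 1.5604 ≈ 9.532e+07 m = 95.32 Mm.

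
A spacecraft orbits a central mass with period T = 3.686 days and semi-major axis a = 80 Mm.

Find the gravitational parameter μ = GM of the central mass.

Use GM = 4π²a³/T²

Convert to SI: T = 3.686 days = 318470 s; a = 80 Mm = 8e+07 m.
GM = 4π² · a³ / T².
GM = 4π² · (8e+07)³ / (318470)² m³/s² ≈ 1.993e+14 m³/s² = 1.993 × 10^14 m³/s².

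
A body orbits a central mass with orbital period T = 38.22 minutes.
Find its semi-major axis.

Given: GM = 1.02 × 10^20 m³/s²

Convert to SI: T = 38.22 minutes = 2293.2 s.
Invert Kepler's third law: a = (GM · T² / (4π²))^(1/3).
Substituting T = 2293.2 s and GM = 1.02e+20 m³/s²:
a = (1.02e+20 · (2293.2)² / (4π²))^(1/3) m
a ≈ 2.386e+08 m = 2.386 × 10^8 m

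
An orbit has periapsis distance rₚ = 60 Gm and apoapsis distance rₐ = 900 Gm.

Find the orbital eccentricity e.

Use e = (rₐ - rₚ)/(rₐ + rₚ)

Convert to SI: rₚ = 60 Gm = 6e+10 m; rₐ = 900 Gm = 9e+11 m.
e = (rₐ − rₚ) / (rₐ + rₚ).
e = (9e+11 − 6e+10) / (9e+11 + 6e+10) = 8.4e+11 / 9.6e+11 ≈ 0.875.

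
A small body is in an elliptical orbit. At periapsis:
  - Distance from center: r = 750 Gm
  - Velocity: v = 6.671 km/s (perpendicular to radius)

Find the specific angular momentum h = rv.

Convert to SI: r = 750 Gm = 7.5e+11 m; v = 6.671 km/s = 6671 m/s.
With v perpendicular to r, h = r · v.
h = 7.5e+11 · 6671 m²/s ≈ 5.003e+15 m²/s.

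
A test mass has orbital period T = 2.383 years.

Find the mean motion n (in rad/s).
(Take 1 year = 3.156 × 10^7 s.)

Convert to SI: T = 2.383 years = 7.52075e+07 s.
n = 2π / T.
n = 2π / 7.52075e+07 s ≈ 8.354e-08 rad/s.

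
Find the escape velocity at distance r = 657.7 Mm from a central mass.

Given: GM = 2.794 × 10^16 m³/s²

Convert to SI: r = 657.7 Mm = 6.577e+08 m.
Escape velocity comes from setting total energy to zero: ½v² − GM/r = 0 ⇒ v_esc = √(2GM / r).
v_esc = √(2 · 2.794e+16 / 6.577e+08) m/s ≈ 9218 m/s = 9.218 km/s.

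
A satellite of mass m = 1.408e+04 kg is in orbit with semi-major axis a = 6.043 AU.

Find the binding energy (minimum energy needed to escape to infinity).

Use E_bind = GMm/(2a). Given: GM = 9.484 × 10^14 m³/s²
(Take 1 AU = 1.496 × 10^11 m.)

Convert to SI: a = 6.043 AU = 9.04033e+11 m.
Total orbital energy is E = −GMm/(2a); binding energy is E_bind = −E = GMm/(2a).
E_bind = 9.484e+14 · 1.408e+04 / (2 · 9.04033e+11) J ≈ 7.386e+06 J = 7.386 MJ.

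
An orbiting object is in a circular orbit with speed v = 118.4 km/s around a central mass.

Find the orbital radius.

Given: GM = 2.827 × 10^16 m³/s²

Convert to SI: v = 118.4 km/s = 118400 m/s.
For a circular orbit, v² = GM / r, so r = GM / v².
r = 2.827e+16 / (118400)² m ≈ 2.017e+06 m = 2.017 Mm.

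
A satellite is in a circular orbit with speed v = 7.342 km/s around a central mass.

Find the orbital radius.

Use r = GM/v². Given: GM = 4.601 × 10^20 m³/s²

Convert to SI: v = 7.342 km/s = 7342 m/s.
For a circular orbit, v² = GM / r, so r = GM / v².
r = 4.601e+20 / (7342)² m ≈ 8.535e+12 m = 8.535 Tm.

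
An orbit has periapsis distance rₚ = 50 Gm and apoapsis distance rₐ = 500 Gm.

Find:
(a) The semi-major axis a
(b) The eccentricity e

Convert to SI: rₚ = 50 Gm = 5e+10 m; rₐ = 500 Gm = 5e+11 m.
(a) a = (rₚ + rₐ) / 2 = (5e+10 + 5e+11) / 2 ≈ 2.75e+11 m = 275 Gm.
(b) e = (rₐ − rₚ) / (rₐ + rₚ) = (5e+11 − 5e+10) / (5e+11 + 5e+10) ≈ 0.8182.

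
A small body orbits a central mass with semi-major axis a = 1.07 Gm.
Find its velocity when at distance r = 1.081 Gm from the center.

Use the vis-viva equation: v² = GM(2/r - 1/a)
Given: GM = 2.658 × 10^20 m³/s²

Convert to SI: a = 1.07 Gm = 1.07e+09 m; r = 1.081 Gm = 1.081e+09 m.
Vis-viva: v = √(GM · (2/r − 1/a)).
2/r − 1/a = 2/1.081e+09 − 1/1.07e+09 = 9.15559e-10 m⁻¹.
v = √(2.658e+20 · 9.15559e-10) m/s ≈ 4.933e+05 m/s = 493.3 km/s.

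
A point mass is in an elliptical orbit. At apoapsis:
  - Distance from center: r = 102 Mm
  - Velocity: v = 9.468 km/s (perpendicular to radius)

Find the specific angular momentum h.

Convert to SI: r = 102 Mm = 1.02e+08 m; v = 9.468 km/s = 9468 m/s.
With v perpendicular to r, h = r · v.
h = 1.02e+08 · 9468 m²/s ≈ 9.657e+11 m²/s.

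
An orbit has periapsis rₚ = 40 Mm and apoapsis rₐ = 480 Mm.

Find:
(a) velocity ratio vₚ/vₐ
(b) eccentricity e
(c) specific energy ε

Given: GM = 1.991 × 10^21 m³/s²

Convert to SI: rₚ = 40 Mm = 4e+07 m; rₐ = 480 Mm = 4.8e+08 m.
(a) Conservation of angular momentum (rₚvₚ = rₐvₐ) gives vₚ/vₐ = rₐ/rₚ = 4.8e+08/4e+07 ≈ 12
(b) e = (rₐ − rₚ)/(rₐ + rₚ) = (4.8e+08 − 4e+07)/(4.8e+08 + 4e+07) ≈ 0.8462
(c) With a = (rₚ + rₐ)/2 = 2.6e+08 m, ε = −GM/(2a) = −1.991e+21/(2 · 2.6e+08) J/kg ≈ -3.829e+12 J/kg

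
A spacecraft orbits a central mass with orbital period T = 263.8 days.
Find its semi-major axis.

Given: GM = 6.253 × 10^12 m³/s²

Convert to SI: T = 263.8 days = 2.27923e+07 s.
Invert Kepler's third law: a = (GM · T² / (4π²))^(1/3).
Substituting T = 2.27923e+07 s and GM = 6.253e+12 m³/s²:
a = (6.253e+12 · (2.27923e+07)² / (4π²))^(1/3) m
a ≈ 4.349e+08 m = 4.349 × 10^8 m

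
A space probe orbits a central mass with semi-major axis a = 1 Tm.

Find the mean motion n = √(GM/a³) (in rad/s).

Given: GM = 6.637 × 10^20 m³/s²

Convert to SI: a = 1 Tm = 1e+12 m.
n = √(GM / a³).
n = √(6.637e+20 / (1e+12)³) rad/s ≈ 2.576e-08 rad/s.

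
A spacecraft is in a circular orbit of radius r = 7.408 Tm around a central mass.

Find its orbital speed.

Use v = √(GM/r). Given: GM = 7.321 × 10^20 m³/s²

Convert to SI: r = 7.408 Tm = 7.408e+12 m.
For a circular orbit, gravity supplies the centripetal force, so v = √(GM / r).
v = √(7.321e+20 / 7.408e+12) m/s ≈ 9941 m/s = 9.941 km/s.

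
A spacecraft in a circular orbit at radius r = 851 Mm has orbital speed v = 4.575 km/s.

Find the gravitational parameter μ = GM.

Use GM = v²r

Convert to SI: r = 851 Mm = 8.51e+08 m; v = 4.575 km/s = 4575 m/s.
For a circular orbit v² = GM/r, so GM = v² · r.
GM = (4575)² · 8.51e+08 m³/s² ≈ 1.781e+16 m³/s² = 1.781 × 10^16 m³/s².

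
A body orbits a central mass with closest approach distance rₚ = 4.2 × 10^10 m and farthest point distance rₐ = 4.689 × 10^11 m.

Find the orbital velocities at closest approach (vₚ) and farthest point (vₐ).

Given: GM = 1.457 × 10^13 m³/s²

Use the vis-viva equation v² = GM(2/r − 1/a) with a = (rₚ + rₐ)/2 = (4.2e+10 + 4.689e+11)/2 = 2.5545e+11 m.
vₚ = √(GM · (2/rₚ − 1/a)) = √(1.457e+13 · (2/4.2e+10 − 1/2.5545e+11)) m/s ≈ 25.23 m/s = 25.23 m/s.
vₐ = √(GM · (2/rₐ − 1/a)) = √(1.457e+13 · (2/4.689e+11 − 1/2.5545e+11)) m/s ≈ 2.26 m/s = 2.26 m/s.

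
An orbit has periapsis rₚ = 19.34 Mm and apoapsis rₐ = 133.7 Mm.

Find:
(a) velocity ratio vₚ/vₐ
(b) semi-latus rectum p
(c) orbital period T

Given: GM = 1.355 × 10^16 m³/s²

Convert to SI: rₚ = 19.34 Mm = 1.934e+07 m; rₐ = 133.7 Mm = 1.337e+08 m.
(a) Conservation of angular momentum (rₚvₚ = rₐvₐ) gives vₚ/vₐ = rₐ/rₚ = 1.337e+08/1.934e+07 ≈ 6.913
(b) From a = (rₚ + rₐ)/2 = 7.652e+07 m and e = (rₐ − rₚ)/(rₐ + rₚ) = 0.747256, p = a(1 − e²) = 7.652e+07 · (1 − (0.747256)²) ≈ 3.379e+07 m
(c) With a = (rₚ + rₐ)/2 = 7.652e+07 m, T = 2π √(a³/GM) = 2π √((7.652e+07)³/1.355e+16) s ≈ 3.613e+04 s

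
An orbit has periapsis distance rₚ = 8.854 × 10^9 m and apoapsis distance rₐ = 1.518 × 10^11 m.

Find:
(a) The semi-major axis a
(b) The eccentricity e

(a) a = (rₚ + rₐ) / 2 = (8.854e+09 + 1.518e+11) / 2 ≈ 8.033e+10 m = 8.033 × 10^10 m.
(b) e = (rₐ − rₚ) / (rₐ + rₚ) = (1.518e+11 − 8.854e+09) / (1.518e+11 + 8.854e+09) ≈ 0.8898.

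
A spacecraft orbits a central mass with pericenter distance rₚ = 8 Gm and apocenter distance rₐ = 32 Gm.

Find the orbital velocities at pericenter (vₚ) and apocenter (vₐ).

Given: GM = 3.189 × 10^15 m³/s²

Convert to SI: rₚ = 8 Gm = 8e+09 m; rₐ = 32 Gm = 3.2e+10 m.
Use the vis-viva equation v² = GM(2/r − 1/a) with a = (rₚ + rₐ)/2 = (8e+09 + 3.2e+10)/2 = 2e+10 m.
vₚ = √(GM · (2/rₚ − 1/a)) = √(3.189e+15 · (2/8e+09 − 1/2e+10)) m/s ≈ 798.6 m/s = 798.6 m/s.
vₐ = √(GM · (2/rₐ − 1/a)) = √(3.189e+15 · (2/3.2e+10 − 1/2e+10)) m/s ≈ 199.7 m/s = 199.7 m/s.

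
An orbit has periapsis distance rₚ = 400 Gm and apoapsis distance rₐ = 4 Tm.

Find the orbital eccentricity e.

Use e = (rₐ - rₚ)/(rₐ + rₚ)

Convert to SI: rₚ = 400 Gm = 4e+11 m; rₐ = 4 Tm = 4e+12 m.
e = (rₐ − rₚ) / (rₐ + rₚ).
e = (4e+12 − 4e+11) / (4e+12 + 4e+11) = 3.6e+12 / 4.4e+12 ≈ 0.8182.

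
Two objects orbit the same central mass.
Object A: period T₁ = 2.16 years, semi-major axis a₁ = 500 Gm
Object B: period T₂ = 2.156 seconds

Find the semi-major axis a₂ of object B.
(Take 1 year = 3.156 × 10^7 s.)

Convert to SI: T₁ = 2.16 years = 6.81696e+07 s; a₁ = 500 Gm = 5e+11 m.
Kepler's third law: (T₁/T₂)² = (a₁/a₂)³ ⇒ a₂ = a₁ · (T₂/T₁)^(2/3).
T₂/T₁ = 2.156 / 6.81696e+07 = 3.1627e-08.
a₂ = 5e+11 · (3.1627e-08)^(2/3) m ≈ 5e+06 m = 5 Mm.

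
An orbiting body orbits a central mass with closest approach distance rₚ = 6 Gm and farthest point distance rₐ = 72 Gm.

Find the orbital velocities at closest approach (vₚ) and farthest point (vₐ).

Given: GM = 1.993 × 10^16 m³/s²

Convert to SI: rₚ = 6 Gm = 6e+09 m; rₐ = 72 Gm = 7.2e+10 m.
Use the vis-viva equation v² = GM(2/r − 1/a) with a = (rₚ + rₐ)/2 = (6e+09 + 7.2e+10)/2 = 3.9e+10 m.
vₚ = √(GM · (2/rₚ − 1/a)) = √(1.993e+16 · (2/6e+09 − 1/3.9e+10)) m/s ≈ 2476 m/s = 2.476 km/s.
vₐ = √(GM · (2/rₐ − 1/a)) = √(1.993e+16 · (2/7.2e+10 − 1/3.9e+10)) m/s ≈ 206.4 m/s = 206.4 m/s.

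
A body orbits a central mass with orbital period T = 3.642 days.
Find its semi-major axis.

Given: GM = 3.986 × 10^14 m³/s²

Convert to SI: T = 3.642 days = 314669 s.
Invert Kepler's third law: a = (GM · T² / (4π²))^(1/3).
Substituting T = 314669 s and GM = 3.986e+14 m³/s²:
a = (3.986e+14 · (314669)² / (4π²))^(1/3) m
a ≈ 9.999e+07 m = 99.99 Mm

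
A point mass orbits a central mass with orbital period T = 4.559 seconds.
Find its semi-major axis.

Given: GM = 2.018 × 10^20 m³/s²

Invert Kepler's third law: a = (GM · T² / (4π²))^(1/3).
Substituting T = 4.559 s and GM = 2.018e+20 m³/s²:
a = (2.018e+20 · (4.559)² / (4π²))^(1/3) m
a ≈ 4.736e+06 m = 4.736 Mm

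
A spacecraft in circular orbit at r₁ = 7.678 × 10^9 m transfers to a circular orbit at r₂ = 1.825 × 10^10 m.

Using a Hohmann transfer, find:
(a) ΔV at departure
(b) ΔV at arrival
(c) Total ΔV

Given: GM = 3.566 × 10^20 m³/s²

Transfer semi-major axis: a_t = (r₁ + r₂)/2 = (7.678e+09 + 1.825e+10)/2 = 1.2964e+10 m.
Circular speeds: v₁ = √(GM/r₁) = 215510 m/s, v₂ = √(GM/r₂) = 139785 m/s.
Transfer speeds (vis-viva v² = GM(2/r − 1/a_t)): v₁ᵗ = 255699 m/s, v₂ᵗ = 107576 m/s.
(a) ΔV₁ = |v₁ᵗ − v₁| ≈ 4.019e+04 m/s = 40.19 km/s.
(b) ΔV₂ = |v₂ − v₂ᵗ| ≈ 3.221e+04 m/s = 32.21 km/s.
(c) ΔV_total = ΔV₁ + ΔV₂ ≈ 7.24e+04 m/s = 72.4 km/s.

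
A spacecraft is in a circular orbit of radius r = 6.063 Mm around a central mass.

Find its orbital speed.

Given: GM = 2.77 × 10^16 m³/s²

Convert to SI: r = 6.063 Mm = 6.063e+06 m.
For a circular orbit, gravity supplies the centripetal force, so v = √(GM / r).
v = √(2.77e+16 / 6.063e+06) m/s ≈ 6.759e+04 m/s = 67.59 km/s.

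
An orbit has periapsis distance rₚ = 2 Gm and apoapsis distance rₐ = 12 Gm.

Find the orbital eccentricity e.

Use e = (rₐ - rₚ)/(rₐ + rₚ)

Convert to SI: rₚ = 2 Gm = 2e+09 m; rₐ = 12 Gm = 1.2e+10 m.
e = (rₐ − rₚ) / (rₐ + rₚ).
e = (1.2e+10 − 2e+09) / (1.2e+10 + 2e+09) = 1e+10 / 1.4e+10 ≈ 0.7143.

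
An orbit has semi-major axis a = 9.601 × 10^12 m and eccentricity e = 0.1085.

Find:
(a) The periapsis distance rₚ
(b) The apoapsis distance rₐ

(a) rₚ = a(1 − e) = 9.601e+12 · (1 − 0.1085) = 9.601e+12 · 0.8915 ≈ 8.559e+12 m = 8.559 × 10^12 m.
(b) rₐ = a(1 + e) = 9.601e+12 · (1 + 0.1085) = 9.601e+12 · 1.1085 ≈ 1.064e+13 m = 1.064 × 10^13 m.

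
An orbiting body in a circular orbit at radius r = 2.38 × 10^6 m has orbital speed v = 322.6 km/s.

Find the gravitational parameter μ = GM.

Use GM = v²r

Convert to SI: v = 322.6 km/s = 322600 m/s.
For a circular orbit v² = GM/r, so GM = v² · r.
GM = (322600)² · 2.38e+06 m³/s² ≈ 2.477e+17 m³/s² = 2.477 × 10^17 m³/s².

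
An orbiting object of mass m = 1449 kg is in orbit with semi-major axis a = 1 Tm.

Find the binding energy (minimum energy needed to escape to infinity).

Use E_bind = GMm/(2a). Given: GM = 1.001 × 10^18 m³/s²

Convert to SI: a = 1 Tm = 1e+12 m.
Total orbital energy is E = −GMm/(2a); binding energy is E_bind = −E = GMm/(2a).
E_bind = 1.001e+18 · 1449 / (2 · 1e+12) J ≈ 7.252e+08 J = 725.2 MJ.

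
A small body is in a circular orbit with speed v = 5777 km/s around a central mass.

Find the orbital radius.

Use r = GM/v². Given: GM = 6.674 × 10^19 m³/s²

Convert to SI: v = 5777 km/s = 5.777e+06 m/s.
For a circular orbit, v² = GM / r, so r = GM / v².
r = 6.674e+19 / (5.777e+06)² m ≈ 2e+06 m = 2 Mm.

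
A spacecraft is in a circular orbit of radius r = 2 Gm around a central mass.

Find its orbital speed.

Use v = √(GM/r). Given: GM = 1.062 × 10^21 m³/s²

Convert to SI: r = 2 Gm = 2e+09 m.
For a circular orbit, gravity supplies the centripetal force, so v = √(GM / r).
v = √(1.062e+21 / 2e+09) m/s ≈ 7.287e+05 m/s = 728.7 km/s.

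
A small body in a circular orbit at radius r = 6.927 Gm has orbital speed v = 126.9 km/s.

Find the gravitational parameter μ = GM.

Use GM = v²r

Convert to SI: r = 6.927 Gm = 6.927e+09 m; v = 126.9 km/s = 126900 m/s.
For a circular orbit v² = GM/r, so GM = v² · r.
GM = (126900)² · 6.927e+09 m³/s² ≈ 1.115e+20 m³/s² = 1.115 × 10^20 m³/s².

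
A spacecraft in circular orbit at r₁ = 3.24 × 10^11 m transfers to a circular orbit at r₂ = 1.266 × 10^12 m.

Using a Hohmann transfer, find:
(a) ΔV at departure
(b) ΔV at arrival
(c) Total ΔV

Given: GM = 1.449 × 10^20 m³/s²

Transfer semi-major axis: a_t = (r₁ + r₂)/2 = (3.24e+11 + 1.266e+12)/2 = 7.95e+11 m.
Circular speeds: v₁ = √(GM/r₁) = 21147.6 m/s, v₂ = √(GM/r₂) = 10698.4 m/s.
Transfer speeds (vis-viva v² = GM(2/r − 1/a_t)): v₁ᵗ = 26686.7 m/s, v₂ᵗ = 6829.77 m/s.
(a) ΔV₁ = |v₁ᵗ − v₁| ≈ 5539 m/s = 5.539 km/s.
(b) ΔV₂ = |v₂ − v₂ᵗ| ≈ 3869 m/s = 3.869 km/s.
(c) ΔV_total = ΔV₁ + ΔV₂ ≈ 9408 m/s = 9.408 km/s.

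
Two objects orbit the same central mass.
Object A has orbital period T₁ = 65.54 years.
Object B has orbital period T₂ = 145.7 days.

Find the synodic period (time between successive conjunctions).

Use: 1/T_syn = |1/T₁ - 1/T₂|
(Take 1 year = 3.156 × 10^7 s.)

Convert to SI: T₁ = 65.54 years = 2.06844e+09 s; T₂ = 145.7 days = 1.25885e+07 s.
T_syn = |T₁ · T₂ / (T₁ − T₂)|.
T_syn = |2.06844e+09 · 1.25885e+07 / (2.06844e+09 − 1.25885e+07)| s ≈ 1.267e+07 s = 146.6 days.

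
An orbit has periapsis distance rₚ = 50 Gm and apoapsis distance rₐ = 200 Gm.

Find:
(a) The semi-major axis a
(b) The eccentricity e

Convert to SI: rₚ = 50 Gm = 5e+10 m; rₐ = 200 Gm = 2e+11 m.
(a) a = (rₚ + rₐ) / 2 = (5e+10 + 2e+11) / 2 ≈ 1.25e+11 m = 125 Gm.
(b) e = (rₐ − rₚ) / (rₐ + rₚ) = (2e+11 − 5e+10) / (2e+11 + 5e+10) ≈ 0.6.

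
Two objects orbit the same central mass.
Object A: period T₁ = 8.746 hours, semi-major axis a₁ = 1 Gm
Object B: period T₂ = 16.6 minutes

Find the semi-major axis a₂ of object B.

Convert to SI: T₁ = 8.746 hours = 31485.6 s; a₁ = 1 Gm = 1e+09 m; T₂ = 16.6 minutes = 996 s.
Kepler's third law: (T₁/T₂)² = (a₁/a₂)³ ⇒ a₂ = a₁ · (T₂/T₁)^(2/3).
T₂/T₁ = 996 / 31485.6 = 0.0316335.
a₂ = 1e+09 · (0.0316335)^(2/3) m ≈ 1e+08 m = 100 Mm.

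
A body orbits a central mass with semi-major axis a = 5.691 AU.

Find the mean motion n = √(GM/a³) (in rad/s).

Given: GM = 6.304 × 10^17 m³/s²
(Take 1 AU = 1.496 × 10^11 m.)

Convert to SI: a = 5.691 AU = 8.51374e+11 m.
n = √(GM / a³).
n = √(6.304e+17 / (8.51374e+11)³) rad/s ≈ 1.011e-09 rad/s.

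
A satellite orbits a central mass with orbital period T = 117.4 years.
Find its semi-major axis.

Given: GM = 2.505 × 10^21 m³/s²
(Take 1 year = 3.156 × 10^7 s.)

Convert to SI: T = 117.4 years = 3.70514e+09 s.
Invert Kepler's third law: a = (GM · T² / (4π²))^(1/3).
Substituting T = 3.70514e+09 s and GM = 2.505e+21 m³/s²:
a = (2.505e+21 · (3.70514e+09)² / (4π²))^(1/3) m
a ≈ 9.55e+12 m = 9.55 Tm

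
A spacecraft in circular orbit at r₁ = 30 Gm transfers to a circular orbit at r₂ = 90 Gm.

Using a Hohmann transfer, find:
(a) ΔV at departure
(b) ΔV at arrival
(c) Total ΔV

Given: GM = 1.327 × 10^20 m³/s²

Convert to SI: r₁ = 30 Gm = 3e+10 m; r₂ = 90 Gm = 9e+10 m.
Transfer semi-major axis: a_t = (r₁ + r₂)/2 = (3e+10 + 9e+10)/2 = 6e+10 m.
Circular speeds: v₁ = √(GM/r₁) = 66508.1 m/s, v₂ = √(GM/r₂) = 38398.5 m/s.
Transfer speeds (vis-viva v² = GM(2/r − 1/a_t)): v₁ᵗ = 81455.5 m/s, v₂ᵗ = 27151.8 m/s.
(a) ΔV₁ = |v₁ᵗ − v₁| ≈ 1.495e+04 m/s = 14.95 km/s.
(b) ΔV₂ = |v₂ − v₂ᵗ| ≈ 1.125e+04 m/s = 11.25 km/s.
(c) ΔV_total = ΔV₁ + ΔV₂ ≈ 2.619e+04 m/s = 26.19 km/s.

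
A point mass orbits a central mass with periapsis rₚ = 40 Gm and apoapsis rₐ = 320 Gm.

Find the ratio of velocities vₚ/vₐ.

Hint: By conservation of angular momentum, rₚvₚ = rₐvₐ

Convert to SI: rₚ = 40 Gm = 4e+10 m; rₐ = 320 Gm = 3.2e+11 m.
Conservation of angular momentum gives rₚvₚ = rₐvₐ, so vₚ/vₐ = rₐ/rₚ.
vₚ/vₐ = 3.2e+11 / 4e+10 ≈ 8.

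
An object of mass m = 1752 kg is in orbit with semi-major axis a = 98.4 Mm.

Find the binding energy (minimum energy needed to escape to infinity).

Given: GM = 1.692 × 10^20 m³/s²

Convert to SI: a = 98.4 Mm = 9.84e+07 m.
Total orbital energy is E = −GMm/(2a); binding energy is E_bind = −E = GMm/(2a).
E_bind = 1.692e+20 · 1752 / (2 · 9.84e+07) J ≈ 1.506e+15 J = 1.506 PJ.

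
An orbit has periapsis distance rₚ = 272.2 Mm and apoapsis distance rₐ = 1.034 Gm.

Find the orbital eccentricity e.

Convert to SI: rₚ = 272.2 Mm = 2.722e+08 m; rₐ = 1.034 Gm = 1.034e+09 m.
e = (rₐ − rₚ) / (rₐ + rₚ).
e = (1.034e+09 − 2.722e+08) / (1.034e+09 + 2.722e+08) = 7.618e+08 / 1.3062e+09 ≈ 0.5832.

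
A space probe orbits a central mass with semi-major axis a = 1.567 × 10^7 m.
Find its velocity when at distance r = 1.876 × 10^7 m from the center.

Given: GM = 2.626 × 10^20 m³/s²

Vis-viva: v = √(GM · (2/r − 1/a)).
2/r − 1/a = 2/1.876e+07 − 1/1.567e+07 = 4.27936e-08 m⁻¹.
v = √(2.626e+20 · 4.27936e-08) m/s ≈ 3.352e+06 m/s = 3352 km/s.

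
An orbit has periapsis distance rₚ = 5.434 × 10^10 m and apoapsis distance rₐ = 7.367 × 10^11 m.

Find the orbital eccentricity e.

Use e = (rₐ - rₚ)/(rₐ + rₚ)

e = (rₐ − rₚ) / (rₐ + rₚ).
e = (7.367e+11 − 5.434e+10) / (7.367e+11 + 5.434e+10) = 6.8236e+11 / 7.9104e+11 ≈ 0.8626.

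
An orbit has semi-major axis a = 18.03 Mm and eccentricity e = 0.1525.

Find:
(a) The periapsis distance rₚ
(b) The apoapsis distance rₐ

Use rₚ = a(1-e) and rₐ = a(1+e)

Convert to SI: a = 18.03 Mm = 1.803e+07 m.
(a) rₚ = a(1 − e) = 1.803e+07 · (1 − 0.1525) = 1.803e+07 · 0.8475 ≈ 1.528e+07 m = 15.28 Mm.
(b) rₐ = a(1 + e) = 1.803e+07 · (1 + 0.1525) = 1.803e+07 · 1.1525 ≈ 2.078e+07 m = 20.78 Mm.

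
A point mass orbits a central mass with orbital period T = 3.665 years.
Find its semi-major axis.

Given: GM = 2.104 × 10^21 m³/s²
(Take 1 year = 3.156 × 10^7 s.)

Convert to SI: T = 3.665 years = 1.15667e+08 s.
Invert Kepler's third law: a = (GM · T² / (4π²))^(1/3).
Substituting T = 1.15667e+08 s and GM = 2.104e+21 m³/s²:
a = (2.104e+21 · (1.15667e+08)² / (4π²))^(1/3) m
a ≈ 8.934e+11 m = 8.934 × 10^11 m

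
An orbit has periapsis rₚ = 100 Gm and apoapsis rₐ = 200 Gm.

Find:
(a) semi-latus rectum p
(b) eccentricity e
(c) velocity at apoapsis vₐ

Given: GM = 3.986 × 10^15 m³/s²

Convert to SI: rₚ = 100 Gm = 1e+11 m; rₐ = 200 Gm = 2e+11 m.
(a) From a = (rₚ + rₐ)/2 = 1.5e+11 m and e = (rₐ − rₚ)/(rₐ + rₚ) = 0.333333, p = a(1 − e²) = 1.5e+11 · (1 − (0.333333)²) ≈ 1.333e+11 m
(b) e = (rₐ − rₚ)/(rₐ + rₚ) = (2e+11 − 1e+11)/(2e+11 + 1e+11) ≈ 0.3333
(c) With a = (rₚ + rₐ)/2 = 1.5e+11 m, vₐ = √(GM (2/rₐ − 1/a)) = √(3.986e+15 · (2/2e+11 − 1/1.5e+11)) m/s ≈ 115.3 m/s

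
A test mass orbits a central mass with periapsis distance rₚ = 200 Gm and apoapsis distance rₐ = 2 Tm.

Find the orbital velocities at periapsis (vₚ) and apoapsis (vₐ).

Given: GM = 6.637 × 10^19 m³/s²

Convert to SI: rₚ = 200 Gm = 2e+11 m; rₐ = 2 Tm = 2e+12 m.
Use the vis-viva equation v² = GM(2/r − 1/a) with a = (rₚ + rₐ)/2 = (2e+11 + 2e+12)/2 = 1.1e+12 m.
vₚ = √(GM · (2/rₚ − 1/a)) = √(6.637e+19 · (2/2e+11 − 1/1.1e+12)) m/s ≈ 2.456e+04 m/s = 24.56 km/s.
vₐ = √(GM · (2/rₐ − 1/a)) = √(6.637e+19 · (2/2e+12 − 1/1.1e+12)) m/s ≈ 2456 m/s = 2.456 km/s.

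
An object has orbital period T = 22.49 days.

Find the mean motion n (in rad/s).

Convert to SI: T = 22.49 days = 1.94314e+06 s.
n = 2π / T.
n = 2π / 1.94314e+06 s ≈ 3.234e-06 rad/s.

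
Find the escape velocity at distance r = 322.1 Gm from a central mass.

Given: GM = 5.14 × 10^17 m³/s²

Convert to SI: r = 322.1 Gm = 3.221e+11 m.
Escape velocity comes from setting total energy to zero: ½v² − GM/r = 0 ⇒ v_esc = √(2GM / r).
v_esc = √(2 · 5.14e+17 / 3.221e+11) m/s ≈ 1786 m/s = 1.786 km/s.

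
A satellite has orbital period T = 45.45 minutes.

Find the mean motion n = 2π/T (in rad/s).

Convert to SI: T = 45.45 minutes = 2727 s.
n = 2π / T.
n = 2π / 2727 s ≈ 0.002304 rad/s.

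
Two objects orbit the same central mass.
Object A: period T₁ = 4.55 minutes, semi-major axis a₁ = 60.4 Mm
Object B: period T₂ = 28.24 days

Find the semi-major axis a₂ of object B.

Convert to SI: T₁ = 4.55 minutes = 273 s; a₁ = 60.4 Mm = 6.04e+07 m; T₂ = 28.24 days = 2.43994e+06 s.
Kepler's third law: (T₁/T₂)² = (a₁/a₂)³ ⇒ a₂ = a₁ · (T₂/T₁)^(2/3).
T₂/T₁ = 2.43994e+06 / 273 = 8937.49.
a₂ = 6.04e+07 · (8937.49)^(2/3) m ≈ 2.601e+10 m = 26.01 Gm.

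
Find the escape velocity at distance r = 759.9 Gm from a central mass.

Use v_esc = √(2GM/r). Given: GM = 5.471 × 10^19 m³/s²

Convert to SI: r = 759.9 Gm = 7.599e+11 m.
Escape velocity comes from setting total energy to zero: ½v² − GM/r = 0 ⇒ v_esc = √(2GM / r).
v_esc = √(2 · 5.471e+19 / 7.599e+11) m/s ≈ 1.2e+04 m/s = 12 km/s.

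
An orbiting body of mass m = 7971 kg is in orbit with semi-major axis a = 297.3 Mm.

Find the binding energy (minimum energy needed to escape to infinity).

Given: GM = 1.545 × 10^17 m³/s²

Convert to SI: a = 297.3 Mm = 2.973e+08 m.
Total orbital energy is E = −GMm/(2a); binding energy is E_bind = −E = GMm/(2a).
E_bind = 1.545e+17 · 7971 / (2 · 2.973e+08) J ≈ 2.071e+12 J = 2.071 TJ.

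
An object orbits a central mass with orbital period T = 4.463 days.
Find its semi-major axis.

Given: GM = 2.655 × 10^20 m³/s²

Convert to SI: T = 4.463 days = 385603 s.
Invert Kepler's third law: a = (GM · T² / (4π²))^(1/3).
Substituting T = 385603 s and GM = 2.655e+20 m³/s²:
a = (2.655e+20 · (385603)² / (4π²))^(1/3) m
a ≈ 1e+10 m = 10 Gm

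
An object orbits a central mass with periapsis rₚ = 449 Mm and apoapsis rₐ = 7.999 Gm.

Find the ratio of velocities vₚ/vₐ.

Convert to SI: rₚ = 449 Mm = 4.49e+08 m; rₐ = 7.999 Gm = 7.999e+09 m.
Conservation of angular momentum gives rₚvₚ = rₐvₐ, so vₚ/vₐ = rₐ/rₚ.
vₚ/vₐ = 7.999e+09 / 4.49e+08 ≈ 17.82.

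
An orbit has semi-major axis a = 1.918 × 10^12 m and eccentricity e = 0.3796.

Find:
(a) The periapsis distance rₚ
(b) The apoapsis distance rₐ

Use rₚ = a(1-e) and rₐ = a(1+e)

(a) rₚ = a(1 − e) = 1.918e+12 · (1 − 0.3796) = 1.918e+12 · 0.6204 ≈ 1.19e+12 m = 1.19 × 10^12 m.
(b) rₐ = a(1 + e) = 1.918e+12 · (1 + 0.3796) = 1.918e+12 · 1.3796 ≈ 2.646e+12 m = 2.646 × 10^12 m.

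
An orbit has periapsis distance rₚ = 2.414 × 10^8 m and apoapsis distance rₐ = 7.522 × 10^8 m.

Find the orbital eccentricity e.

e = (rₐ − rₚ) / (rₐ + rₚ).
e = (7.522e+08 − 2.414e+08) / (7.522e+08 + 2.414e+08) = 5.108e+08 / 9.936e+08 ≈ 0.5141.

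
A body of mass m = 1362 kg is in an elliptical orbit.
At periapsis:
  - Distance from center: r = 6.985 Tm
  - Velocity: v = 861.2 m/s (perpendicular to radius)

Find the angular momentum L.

Convert to SI: r = 6.985 Tm = 6.985e+12 m.
Since v is perpendicular to r, L = m · v · r.
L = 1362 · 861.2 · 6.985e+12 kg·m²/s ≈ 8.193e+18 kg·m²/s.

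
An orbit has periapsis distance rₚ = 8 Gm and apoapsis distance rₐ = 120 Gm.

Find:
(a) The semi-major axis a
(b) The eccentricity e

Convert to SI: rₚ = 8 Gm = 8e+09 m; rₐ = 120 Gm = 1.2e+11 m.
(a) a = (rₚ + rₐ) / 2 = (8e+09 + 1.2e+11) / 2 ≈ 6.4e+10 m = 64 Gm.
(b) e = (rₐ − rₚ) / (rₐ + rₚ) = (1.2e+11 − 8e+09) / (1.2e+11 + 8e+09) ≈ 0.875.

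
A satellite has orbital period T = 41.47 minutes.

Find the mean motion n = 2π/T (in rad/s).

Convert to SI: T = 41.47 minutes = 2488.2 s.
n = 2π / T.
n = 2π / 2488.2 s ≈ 0.002525 rad/s.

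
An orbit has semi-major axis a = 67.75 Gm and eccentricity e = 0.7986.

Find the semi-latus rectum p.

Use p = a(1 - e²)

Convert to SI: a = 67.75 Gm = 6.775e+10 m.
p = a (1 − e²).
p = 6.775e+10 · (1 − (0.7986)²) = 6.775e+10 · 0.362238 ≈ 2.454e+10 m = 24.54 Gm.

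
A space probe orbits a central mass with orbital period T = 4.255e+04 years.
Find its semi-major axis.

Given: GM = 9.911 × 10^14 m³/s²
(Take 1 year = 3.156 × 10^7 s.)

Convert to SI: T = 4.255e+04 years = 1.34288e+12 s.
Invert Kepler's third law: a = (GM · T² / (4π²))^(1/3).
Substituting T = 1.34288e+12 s and GM = 9.911e+14 m³/s²:
a = (9.911e+14 · (1.34288e+12)² / (4π²))^(1/3) m
a ≈ 3.564e+12 m = 3.564 Tm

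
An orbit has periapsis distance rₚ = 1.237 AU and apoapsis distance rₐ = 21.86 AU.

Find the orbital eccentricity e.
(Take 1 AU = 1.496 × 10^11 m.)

Convert to SI: rₚ = 1.237 AU = 1.85055e+11 m; rₐ = 21.86 AU = 3.27026e+12 m.
e = (rₐ − rₚ) / (rₐ + rₚ).
e = (3.27026e+12 − 1.85055e+11) / (3.27026e+12 + 1.85055e+11) = 3.0852e+12 / 3.45531e+12 ≈ 0.8929.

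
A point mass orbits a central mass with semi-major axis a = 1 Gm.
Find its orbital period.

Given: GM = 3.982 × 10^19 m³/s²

Convert to SI: a = 1 Gm = 1e+09 m.
Kepler's third law: T = 2π √(a³ / GM).
Substituting a = 1e+09 m and GM = 3.982e+19 m³/s²:
T = 2π √((1e+09)³ / 3.982e+19) s
T ≈ 3.149e+04 s = 8.746 hours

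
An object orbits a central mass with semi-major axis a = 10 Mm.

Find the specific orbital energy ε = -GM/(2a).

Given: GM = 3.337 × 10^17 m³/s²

Convert to SI: a = 10 Mm = 1e+07 m.
ε = −GM / (2a).
ε = −3.337e+17 / (2 · 1e+07) J/kg ≈ -1.668e+10 J/kg = -16.68 GJ/kg.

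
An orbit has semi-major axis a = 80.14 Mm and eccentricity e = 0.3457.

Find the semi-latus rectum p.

Convert to SI: a = 80.14 Mm = 8.014e+07 m.
p = a (1 − e²).
p = 8.014e+07 · (1 − (0.3457)²) = 8.014e+07 · 0.880492 ≈ 7.056e+07 m = 70.56 Mm.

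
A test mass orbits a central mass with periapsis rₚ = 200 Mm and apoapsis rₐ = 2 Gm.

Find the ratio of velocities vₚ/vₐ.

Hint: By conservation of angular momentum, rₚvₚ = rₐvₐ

Convert to SI: rₚ = 200 Mm = 2e+08 m; rₐ = 2 Gm = 2e+09 m.
Conservation of angular momentum gives rₚvₚ = rₐvₐ, so vₚ/vₐ = rₐ/rₚ.
vₚ/vₐ = 2e+09 / 2e+08 ≈ 10.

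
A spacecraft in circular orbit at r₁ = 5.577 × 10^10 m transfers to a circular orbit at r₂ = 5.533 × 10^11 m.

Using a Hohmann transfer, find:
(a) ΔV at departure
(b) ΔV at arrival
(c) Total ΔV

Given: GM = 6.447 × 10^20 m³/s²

Transfer semi-major axis: a_t = (r₁ + r₂)/2 = (5.577e+10 + 5.533e+11)/2 = 3.04535e+11 m.
Circular speeds: v₁ = √(GM/r₁) = 107517 m/s, v₂ = √(GM/r₂) = 34134.9 m/s.
Transfer speeds (vis-viva v² = GM(2/r − 1/a_t)): v₁ᵗ = 144924 m/s, v₂ᵗ = 14607.6 m/s.
(a) ΔV₁ = |v₁ᵗ − v₁| ≈ 3.741e+04 m/s = 37.41 km/s.
(b) ΔV₂ = |v₂ − v₂ᵗ| ≈ 1.953e+04 m/s = 19.53 km/s.
(c) ΔV_total = ΔV₁ + ΔV₂ ≈ 5.693e+04 m/s = 56.93 km/s.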